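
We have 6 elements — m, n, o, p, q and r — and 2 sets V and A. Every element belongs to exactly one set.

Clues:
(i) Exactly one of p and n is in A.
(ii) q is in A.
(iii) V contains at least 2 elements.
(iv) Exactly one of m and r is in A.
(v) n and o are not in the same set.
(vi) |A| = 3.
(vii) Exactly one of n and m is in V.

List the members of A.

A = {n, q, r}

From (ii): q ∈ A.
Suppose m ∈ A: no assignment then satisfies all the clues, so m ∉ A.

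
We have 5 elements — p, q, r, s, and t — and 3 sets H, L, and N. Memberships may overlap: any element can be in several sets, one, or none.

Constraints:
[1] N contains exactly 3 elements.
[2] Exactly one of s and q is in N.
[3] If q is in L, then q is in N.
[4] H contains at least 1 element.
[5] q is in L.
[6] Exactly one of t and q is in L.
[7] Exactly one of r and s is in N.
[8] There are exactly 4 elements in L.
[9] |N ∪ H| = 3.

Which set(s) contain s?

s: L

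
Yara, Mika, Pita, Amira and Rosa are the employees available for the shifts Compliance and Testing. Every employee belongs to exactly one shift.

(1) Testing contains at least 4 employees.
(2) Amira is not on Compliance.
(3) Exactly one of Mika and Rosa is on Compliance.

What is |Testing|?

4

From (2): Amira ∉ Compliance.
Only one shift left: Amira ∈ Testing.
Suppose Yara ∈ Compliance: no assignment then satisfies all the clues, so Yara ∉ Compliance.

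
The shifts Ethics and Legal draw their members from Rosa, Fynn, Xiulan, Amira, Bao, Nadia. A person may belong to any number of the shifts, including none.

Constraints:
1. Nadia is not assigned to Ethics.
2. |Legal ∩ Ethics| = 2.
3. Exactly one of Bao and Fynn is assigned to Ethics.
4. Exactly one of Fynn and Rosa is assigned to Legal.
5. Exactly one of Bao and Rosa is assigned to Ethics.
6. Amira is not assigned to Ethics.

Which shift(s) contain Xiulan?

From (1): Nadia ∉ Ethics.
From (6): Amira ∉ Ethics.
Suppose Xiulan ∉ Ethics: no assignment then satisfies all the clues, so Xiulan ∈ Ethics.

Xiulan: Ethics, Legal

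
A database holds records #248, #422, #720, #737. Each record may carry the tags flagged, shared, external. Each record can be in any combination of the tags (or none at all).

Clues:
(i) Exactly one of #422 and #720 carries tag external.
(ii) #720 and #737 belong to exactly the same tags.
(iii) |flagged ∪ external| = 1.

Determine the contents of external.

external = {#422}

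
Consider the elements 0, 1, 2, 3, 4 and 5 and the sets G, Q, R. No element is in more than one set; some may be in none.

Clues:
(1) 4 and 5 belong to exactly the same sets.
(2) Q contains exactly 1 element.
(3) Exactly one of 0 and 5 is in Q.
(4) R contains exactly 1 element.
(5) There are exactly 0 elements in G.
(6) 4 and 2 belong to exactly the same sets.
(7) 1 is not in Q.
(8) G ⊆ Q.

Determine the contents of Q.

Q = {0}

From (7): 1 ∉ Q.
(5): G already has 0, so the rest are out.
Suppose 0 ∉ Q: no assignment then satisfies all the clues, so 0 ∈ Q.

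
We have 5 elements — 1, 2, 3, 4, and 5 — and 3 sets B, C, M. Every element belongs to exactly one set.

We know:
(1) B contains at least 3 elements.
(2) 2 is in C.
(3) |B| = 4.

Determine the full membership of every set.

B = {1, 3, 4, 5}; C = {2}; M = {}

From (2): 2 ∈ C.
(3): only 4 candidates remain for B, so all are in.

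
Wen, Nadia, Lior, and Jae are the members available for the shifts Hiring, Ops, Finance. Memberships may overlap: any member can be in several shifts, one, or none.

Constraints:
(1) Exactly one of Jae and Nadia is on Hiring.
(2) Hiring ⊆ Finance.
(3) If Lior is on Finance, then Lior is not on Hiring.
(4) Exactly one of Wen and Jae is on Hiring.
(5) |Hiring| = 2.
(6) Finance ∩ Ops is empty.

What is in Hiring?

Hiring = {Nadia, Wen}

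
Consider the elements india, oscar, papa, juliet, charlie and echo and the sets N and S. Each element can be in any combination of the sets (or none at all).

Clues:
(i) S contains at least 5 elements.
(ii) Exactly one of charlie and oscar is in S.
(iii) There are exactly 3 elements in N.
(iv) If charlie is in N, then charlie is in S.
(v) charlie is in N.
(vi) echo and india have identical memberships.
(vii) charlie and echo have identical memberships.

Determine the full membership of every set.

N = {charlie, echo, india}; S = {charlie, echo, india, juliet, papa}

From (v): charlie ∈ N.
(iv): charlie ∈ S.
(vii): echo matches charlie: echo ∈ N.
(vii): echo matches charlie: echo ∈ S.
(ii) (exactly one): oscar ∉ S.
(vi): india matches echo: india ∈ N.
(vi): india matches echo: india ∈ S.
(i): only 5 candidates remain for S, so all are in.
(iii): N already has 3, so the rest are out.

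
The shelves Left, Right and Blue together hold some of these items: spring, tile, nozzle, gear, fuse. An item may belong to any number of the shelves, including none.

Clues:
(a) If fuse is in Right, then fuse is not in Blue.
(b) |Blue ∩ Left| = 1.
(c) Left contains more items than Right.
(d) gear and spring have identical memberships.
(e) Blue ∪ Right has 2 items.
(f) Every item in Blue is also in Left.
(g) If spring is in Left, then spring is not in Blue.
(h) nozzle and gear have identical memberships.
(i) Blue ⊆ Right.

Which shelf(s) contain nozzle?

nozzle: Left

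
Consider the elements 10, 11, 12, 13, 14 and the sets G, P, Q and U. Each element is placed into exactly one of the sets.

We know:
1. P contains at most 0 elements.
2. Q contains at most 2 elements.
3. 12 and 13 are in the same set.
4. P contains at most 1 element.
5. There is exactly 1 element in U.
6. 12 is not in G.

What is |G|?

2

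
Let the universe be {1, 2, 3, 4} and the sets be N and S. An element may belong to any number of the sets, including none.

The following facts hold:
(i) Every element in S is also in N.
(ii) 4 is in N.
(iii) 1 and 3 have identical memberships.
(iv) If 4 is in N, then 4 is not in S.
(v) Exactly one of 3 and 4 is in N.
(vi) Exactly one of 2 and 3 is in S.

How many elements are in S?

From (ii): 4 ∈ N.
(iv): 4 ∉ S.
(v) (exactly one): 3 ∉ N.
(i) contrapositive: 3 ∉ S.
(iii): 1 matches 3: 1 ∉ N.
(iii): 1 matches 3: 1 ∉ S.
(vi) (exactly one): 2 ∈ S.
(i) with 2 ∈ S: 2 ∈ N.

1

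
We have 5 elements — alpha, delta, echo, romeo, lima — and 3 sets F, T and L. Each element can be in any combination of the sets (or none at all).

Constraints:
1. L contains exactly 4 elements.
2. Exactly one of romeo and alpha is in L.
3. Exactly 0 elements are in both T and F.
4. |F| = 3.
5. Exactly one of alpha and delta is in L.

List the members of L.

L = {delta, echo, lima, romeo}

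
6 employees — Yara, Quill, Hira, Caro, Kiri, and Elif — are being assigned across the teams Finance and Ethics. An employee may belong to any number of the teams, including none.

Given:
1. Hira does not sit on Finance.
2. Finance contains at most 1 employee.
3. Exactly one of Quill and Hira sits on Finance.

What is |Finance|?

1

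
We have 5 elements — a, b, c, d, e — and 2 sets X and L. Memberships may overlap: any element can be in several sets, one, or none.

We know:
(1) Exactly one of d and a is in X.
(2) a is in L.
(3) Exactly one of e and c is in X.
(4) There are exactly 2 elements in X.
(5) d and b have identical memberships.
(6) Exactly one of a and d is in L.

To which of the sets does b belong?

b: none

From (2): a ∈ L.
(6) (exactly one): d ∉ L.
(5): b matches d: b ∉ L.
Suppose b ∈ X: no assignment then satisfies all the clues, so b ∉ X.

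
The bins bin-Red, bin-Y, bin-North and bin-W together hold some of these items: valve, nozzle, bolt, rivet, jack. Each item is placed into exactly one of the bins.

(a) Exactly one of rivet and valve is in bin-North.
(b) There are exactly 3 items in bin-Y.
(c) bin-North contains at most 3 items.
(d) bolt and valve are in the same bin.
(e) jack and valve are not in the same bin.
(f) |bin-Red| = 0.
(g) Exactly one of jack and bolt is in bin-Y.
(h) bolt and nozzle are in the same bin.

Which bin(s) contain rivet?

rivet: bin-North

(f): bin-Red already has 0, so the rest are out.
Suppose rivet ∈ bin-Y: no assignment then satisfies all the clues, so rivet ∉ bin-Y.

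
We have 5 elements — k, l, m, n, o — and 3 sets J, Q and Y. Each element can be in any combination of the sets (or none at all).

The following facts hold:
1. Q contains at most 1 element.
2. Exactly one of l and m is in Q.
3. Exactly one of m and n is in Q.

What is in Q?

Q = {m}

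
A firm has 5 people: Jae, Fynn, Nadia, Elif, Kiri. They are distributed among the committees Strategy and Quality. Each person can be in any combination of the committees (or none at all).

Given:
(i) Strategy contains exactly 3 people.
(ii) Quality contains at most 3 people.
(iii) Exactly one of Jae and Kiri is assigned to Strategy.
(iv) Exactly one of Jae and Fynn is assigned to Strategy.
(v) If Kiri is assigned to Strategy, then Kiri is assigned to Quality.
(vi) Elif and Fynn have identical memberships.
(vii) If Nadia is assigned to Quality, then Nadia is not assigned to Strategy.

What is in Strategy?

Strategy = {Elif, Fynn, Kiri}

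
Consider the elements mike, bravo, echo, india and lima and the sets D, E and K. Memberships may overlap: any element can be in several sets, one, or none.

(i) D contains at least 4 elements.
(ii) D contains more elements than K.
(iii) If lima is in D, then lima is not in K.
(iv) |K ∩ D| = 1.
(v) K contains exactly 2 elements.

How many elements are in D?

4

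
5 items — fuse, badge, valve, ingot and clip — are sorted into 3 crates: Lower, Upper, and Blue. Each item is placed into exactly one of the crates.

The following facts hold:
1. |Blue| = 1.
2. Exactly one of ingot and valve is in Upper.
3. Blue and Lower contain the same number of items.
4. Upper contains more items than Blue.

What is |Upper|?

3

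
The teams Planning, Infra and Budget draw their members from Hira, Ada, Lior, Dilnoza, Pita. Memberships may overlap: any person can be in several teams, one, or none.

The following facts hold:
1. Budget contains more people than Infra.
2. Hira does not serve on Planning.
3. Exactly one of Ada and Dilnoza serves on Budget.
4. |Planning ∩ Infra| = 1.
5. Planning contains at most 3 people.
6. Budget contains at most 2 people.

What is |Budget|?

2

From (2): Hira ∉ Planning.
Suppose Hira ∈ Infra: no assignment then satisfies all the clues, so Hira ∉ Infra.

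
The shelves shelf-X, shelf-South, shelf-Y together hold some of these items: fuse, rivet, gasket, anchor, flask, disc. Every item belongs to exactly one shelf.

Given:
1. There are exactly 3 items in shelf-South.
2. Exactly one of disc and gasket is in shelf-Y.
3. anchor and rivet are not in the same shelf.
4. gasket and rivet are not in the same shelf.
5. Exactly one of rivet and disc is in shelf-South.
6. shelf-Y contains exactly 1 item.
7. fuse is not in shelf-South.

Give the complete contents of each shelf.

From (7): fuse ∉ shelf-South.
Suppose fuse ∉ shelf-X: no assignment then satisfies all the clues, so fuse ∈ shelf-X.

shelf-X = {fuse, rivet}; shelf-South = {anchor, disc, flask}; shelf-Y = {gasket}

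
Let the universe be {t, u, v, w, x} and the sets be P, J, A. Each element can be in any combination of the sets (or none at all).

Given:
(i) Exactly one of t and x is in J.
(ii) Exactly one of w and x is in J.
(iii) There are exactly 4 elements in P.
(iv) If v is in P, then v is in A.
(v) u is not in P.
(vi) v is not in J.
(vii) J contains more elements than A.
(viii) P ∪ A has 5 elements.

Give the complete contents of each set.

From (v): u ∉ P.
From (vi): v ∉ J.
(iii): only 4 candidates remain for P, so all are in.
(iv): v ∈ A.
Suppose t ∉ J: no assignment then satisfies all the clues, so t ∈ J.

P = {t, v, w, x}; J = {t, u, w}; A = {u, v}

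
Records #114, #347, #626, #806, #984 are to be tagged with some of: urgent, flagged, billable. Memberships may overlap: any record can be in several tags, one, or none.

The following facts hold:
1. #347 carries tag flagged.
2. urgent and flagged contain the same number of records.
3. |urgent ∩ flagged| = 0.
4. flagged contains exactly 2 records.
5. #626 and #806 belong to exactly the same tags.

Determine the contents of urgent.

urgent = {#626, #806}

From (1): #347 ∈ flagged.
Suppose #114 ∈ urgent: no assignment then satisfies all the clues, so #114 ∉ urgent.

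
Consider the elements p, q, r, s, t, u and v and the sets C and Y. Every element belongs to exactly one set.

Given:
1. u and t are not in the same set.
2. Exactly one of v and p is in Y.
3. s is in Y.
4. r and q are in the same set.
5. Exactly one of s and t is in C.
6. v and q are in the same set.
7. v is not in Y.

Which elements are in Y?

From (3): s ∈ Y.
From (7): v ∉ Y.
(2) (exactly one): p ∈ Y.
(5) (exactly one): t ∈ C.
(6): q matches v: q ∉ Y.
Only one set left: q ∈ C.
Only one set left: v ∈ C.
(1): u ∉ C.
(4): r matches q: r ∈ C.
Only one set left: u ∈ Y.

Y = {p, s, u}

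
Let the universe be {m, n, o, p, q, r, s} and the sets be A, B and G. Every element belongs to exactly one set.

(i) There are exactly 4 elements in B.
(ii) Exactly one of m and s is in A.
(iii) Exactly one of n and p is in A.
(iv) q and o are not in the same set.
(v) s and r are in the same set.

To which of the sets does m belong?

m: A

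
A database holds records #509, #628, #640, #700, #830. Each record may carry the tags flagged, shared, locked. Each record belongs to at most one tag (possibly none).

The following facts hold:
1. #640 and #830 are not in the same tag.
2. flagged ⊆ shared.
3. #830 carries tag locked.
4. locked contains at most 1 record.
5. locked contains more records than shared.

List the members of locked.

From (3): #830 ∈ locked.
(1): #640 ∉ locked.
(4): locked already has 1, so the rest are out.

locked = {#830}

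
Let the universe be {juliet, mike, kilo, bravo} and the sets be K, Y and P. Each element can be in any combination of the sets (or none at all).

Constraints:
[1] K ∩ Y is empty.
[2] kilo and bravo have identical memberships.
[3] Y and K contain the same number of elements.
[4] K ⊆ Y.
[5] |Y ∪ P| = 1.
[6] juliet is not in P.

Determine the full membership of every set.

K = {}; Y = {}; P = {mike}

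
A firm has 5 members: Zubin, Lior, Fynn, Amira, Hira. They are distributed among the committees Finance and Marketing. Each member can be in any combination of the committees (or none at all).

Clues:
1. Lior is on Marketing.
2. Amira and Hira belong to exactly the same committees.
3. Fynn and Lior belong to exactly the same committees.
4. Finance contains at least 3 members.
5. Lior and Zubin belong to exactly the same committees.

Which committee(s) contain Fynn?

Fynn: Finance, Marketing

From (1): Lior ∈ Marketing.
(3): Fynn matches Lior: Fynn ∈ Marketing.
(5): Zubin matches Lior: Zubin ∈ Marketing.
Suppose Fynn ∉ Finance: no assignment then satisfies all the clues, so Fynn ∈ Finance.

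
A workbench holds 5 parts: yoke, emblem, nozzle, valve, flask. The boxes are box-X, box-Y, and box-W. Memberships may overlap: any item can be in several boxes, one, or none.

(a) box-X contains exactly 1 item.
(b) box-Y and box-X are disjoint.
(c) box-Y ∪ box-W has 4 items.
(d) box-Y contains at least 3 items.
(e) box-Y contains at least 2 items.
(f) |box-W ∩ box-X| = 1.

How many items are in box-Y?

3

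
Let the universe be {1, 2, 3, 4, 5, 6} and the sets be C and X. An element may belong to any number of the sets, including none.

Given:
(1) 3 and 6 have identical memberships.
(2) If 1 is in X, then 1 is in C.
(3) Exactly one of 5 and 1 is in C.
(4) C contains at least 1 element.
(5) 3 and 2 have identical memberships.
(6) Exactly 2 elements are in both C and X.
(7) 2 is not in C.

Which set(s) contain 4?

4: C, X

From (7): 2 ∉ C.
(5): 3 matches 2: 3 ∉ C.
(1): 6 matches 3: 6 ∉ C.
Suppose 4 ∉ C: no assignment then satisfies all the clues, so 4 ∈ C.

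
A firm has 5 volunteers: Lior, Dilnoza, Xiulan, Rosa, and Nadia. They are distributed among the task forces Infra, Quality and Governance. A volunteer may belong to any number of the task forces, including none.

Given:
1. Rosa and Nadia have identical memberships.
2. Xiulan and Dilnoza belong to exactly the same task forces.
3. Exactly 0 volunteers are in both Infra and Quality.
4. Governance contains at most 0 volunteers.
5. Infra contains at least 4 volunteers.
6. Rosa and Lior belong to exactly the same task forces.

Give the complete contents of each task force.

Infra = {Dilnoza, Lior, Nadia, Rosa, Xiulan}; Quality = {}; Governance = {}

(4): Governance already has 0, so the rest are out.
Suppose Lior ∉ Infra: no assignment then satisfies all the clues, so Lior ∈ Infra.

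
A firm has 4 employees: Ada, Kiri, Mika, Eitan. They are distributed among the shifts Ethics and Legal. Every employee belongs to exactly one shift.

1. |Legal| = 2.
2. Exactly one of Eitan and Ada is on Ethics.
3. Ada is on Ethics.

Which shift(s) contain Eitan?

From (3): Ada ∈ Ethics.
(2) (exactly one): Eitan ∉ Ethics.
Only one shift left: Eitan ∈ Legal.

Eitan: Legal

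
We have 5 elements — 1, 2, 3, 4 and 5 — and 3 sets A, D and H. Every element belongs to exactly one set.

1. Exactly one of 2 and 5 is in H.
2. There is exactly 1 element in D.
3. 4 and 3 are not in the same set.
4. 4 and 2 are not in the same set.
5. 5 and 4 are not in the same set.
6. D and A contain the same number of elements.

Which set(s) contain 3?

3: H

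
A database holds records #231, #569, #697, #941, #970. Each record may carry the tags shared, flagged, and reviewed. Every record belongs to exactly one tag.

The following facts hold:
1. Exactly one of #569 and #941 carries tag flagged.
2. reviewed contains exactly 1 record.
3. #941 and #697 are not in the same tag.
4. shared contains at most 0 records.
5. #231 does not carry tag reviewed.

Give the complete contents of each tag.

shared = {}; flagged = {#231, #569, #697, #970}; reviewed = {#941}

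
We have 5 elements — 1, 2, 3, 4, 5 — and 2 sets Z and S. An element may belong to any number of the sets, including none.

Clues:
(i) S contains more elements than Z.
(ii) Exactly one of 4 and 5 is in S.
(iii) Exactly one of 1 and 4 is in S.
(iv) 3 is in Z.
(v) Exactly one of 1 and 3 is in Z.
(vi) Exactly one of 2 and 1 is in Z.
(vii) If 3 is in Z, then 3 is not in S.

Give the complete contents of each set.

Z = {2, 3}; S = {1, 2, 5}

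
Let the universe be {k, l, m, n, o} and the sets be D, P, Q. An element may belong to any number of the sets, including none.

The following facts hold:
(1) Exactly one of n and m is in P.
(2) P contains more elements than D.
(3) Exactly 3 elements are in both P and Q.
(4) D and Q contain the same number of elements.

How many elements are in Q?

3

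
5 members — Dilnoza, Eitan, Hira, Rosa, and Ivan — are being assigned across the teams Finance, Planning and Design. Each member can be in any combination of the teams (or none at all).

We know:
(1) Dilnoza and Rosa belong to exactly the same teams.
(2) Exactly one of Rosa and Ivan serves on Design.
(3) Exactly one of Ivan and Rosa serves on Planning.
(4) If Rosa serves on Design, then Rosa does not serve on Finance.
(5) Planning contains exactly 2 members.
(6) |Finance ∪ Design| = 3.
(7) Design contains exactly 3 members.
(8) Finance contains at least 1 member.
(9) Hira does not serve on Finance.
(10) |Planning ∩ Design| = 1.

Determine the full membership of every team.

Finance = {Eitan}; Planning = {Eitan, Ivan}; Design = {Dilnoza, Eitan, Rosa}

From (9): Hira ∉ Finance.
Suppose Dilnoza ∈ Finance: no assignment then satisfies all the clues, so Dilnoza ∉ Finance.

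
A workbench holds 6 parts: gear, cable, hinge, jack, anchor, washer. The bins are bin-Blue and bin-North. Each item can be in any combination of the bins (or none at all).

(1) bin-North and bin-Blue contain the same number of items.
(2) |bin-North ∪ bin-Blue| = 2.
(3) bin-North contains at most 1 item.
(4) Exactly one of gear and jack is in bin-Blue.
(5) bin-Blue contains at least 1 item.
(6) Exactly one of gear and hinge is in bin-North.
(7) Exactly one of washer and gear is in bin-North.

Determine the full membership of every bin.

bin-Blue = {jack}; bin-North = {gear}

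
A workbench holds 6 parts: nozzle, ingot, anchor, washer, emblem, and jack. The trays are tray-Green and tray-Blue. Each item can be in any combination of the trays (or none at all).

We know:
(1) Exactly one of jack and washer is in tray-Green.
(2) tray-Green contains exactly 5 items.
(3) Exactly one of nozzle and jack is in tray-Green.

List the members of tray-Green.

tray-Green = {anchor, emblem, ingot, nozzle, washer}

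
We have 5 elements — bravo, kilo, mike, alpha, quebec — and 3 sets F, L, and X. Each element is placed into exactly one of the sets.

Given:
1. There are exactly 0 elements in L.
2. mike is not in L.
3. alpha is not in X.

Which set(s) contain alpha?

From (2): mike ∉ L.
From (3): alpha ∉ X.
(1): L already has 0, so the rest are out.
Only one set left: alpha ∈ F.

alpha: F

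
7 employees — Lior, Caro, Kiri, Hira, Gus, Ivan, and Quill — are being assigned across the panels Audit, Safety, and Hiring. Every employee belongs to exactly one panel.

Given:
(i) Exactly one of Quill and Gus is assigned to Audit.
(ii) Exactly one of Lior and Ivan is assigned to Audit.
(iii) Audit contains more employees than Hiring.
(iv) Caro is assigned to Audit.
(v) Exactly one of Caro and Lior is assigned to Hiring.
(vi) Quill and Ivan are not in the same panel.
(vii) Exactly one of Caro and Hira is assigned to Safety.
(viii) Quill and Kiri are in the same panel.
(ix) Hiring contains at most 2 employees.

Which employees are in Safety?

Safety = {Hira, Kiri, Quill}

From (iv): Caro ∈ Audit.
(v) (exactly one): Lior ∈ Hiring.
(vii) (exactly one): Hira ∈ Safety.
(ii) (exactly one): Ivan ∈ Audit.
(vi): Quill ∉ Audit.
(viii): Kiri matches Quill: Kiri ∉ Audit.
(i) (exactly one): Gus ∈ Audit.
Suppose Kiri ∉ Safety: no assignment then satisfies all the clues, so Kiri ∈ Safety.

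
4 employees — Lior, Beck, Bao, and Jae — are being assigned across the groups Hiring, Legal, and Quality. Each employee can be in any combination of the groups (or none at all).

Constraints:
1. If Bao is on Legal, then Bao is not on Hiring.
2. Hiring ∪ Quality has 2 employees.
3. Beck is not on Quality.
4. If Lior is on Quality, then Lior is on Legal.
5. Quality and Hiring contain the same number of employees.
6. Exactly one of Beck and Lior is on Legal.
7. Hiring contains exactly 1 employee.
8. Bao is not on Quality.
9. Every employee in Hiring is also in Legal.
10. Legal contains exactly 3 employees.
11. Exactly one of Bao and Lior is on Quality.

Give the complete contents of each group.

Hiring = {Jae}; Legal = {Bao, Jae, Lior}; Quality = {Lior}

From (3): Beck ∉ Quality.
From (8): Bao ∉ Quality.
(11) (exactly one): Lior ∈ Quality.
(4): Lior ∈ Legal.
(6) (exactly one): Beck ∉ Legal.
(9) contrapositive: Beck ∉ Hiring.
(10): only 3 candidates remain for Legal, so all are in.
(1): Bao ∉ Hiring.
Suppose Lior ∈ Hiring: no assignment then satisfies all the clues, so Lior ∉ Hiring.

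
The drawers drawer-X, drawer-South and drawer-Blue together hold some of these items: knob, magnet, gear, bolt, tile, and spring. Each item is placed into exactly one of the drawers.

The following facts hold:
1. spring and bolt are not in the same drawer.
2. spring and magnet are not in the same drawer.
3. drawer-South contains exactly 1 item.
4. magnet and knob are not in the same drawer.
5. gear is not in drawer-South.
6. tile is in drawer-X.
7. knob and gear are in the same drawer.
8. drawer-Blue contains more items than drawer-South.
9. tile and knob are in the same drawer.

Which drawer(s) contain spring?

spring: drawer-South

From (5): gear ∉ drawer-South.
From (6): tile ∈ drawer-X.
(7): knob matches gear: knob ∉ drawer-South.
(9): knob matches tile: knob ∈ drawer-X.
(4): magnet ∉ drawer-X.
(7): gear matches knob: gear ∈ drawer-X.
Suppose spring ∈ drawer-X: no assignment then satisfies all the clues, so spring ∉ drawer-X.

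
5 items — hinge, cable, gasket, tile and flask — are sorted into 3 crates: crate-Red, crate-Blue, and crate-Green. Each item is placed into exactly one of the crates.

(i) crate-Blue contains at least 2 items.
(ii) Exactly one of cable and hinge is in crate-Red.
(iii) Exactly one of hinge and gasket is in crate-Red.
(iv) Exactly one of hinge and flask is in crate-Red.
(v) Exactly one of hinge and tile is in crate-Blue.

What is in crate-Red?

crate-Red = {hinge}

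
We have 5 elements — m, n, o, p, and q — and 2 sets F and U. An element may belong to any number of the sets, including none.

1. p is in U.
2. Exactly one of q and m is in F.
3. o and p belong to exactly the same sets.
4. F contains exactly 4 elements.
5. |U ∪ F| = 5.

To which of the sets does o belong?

From (1): p ∈ U.
(3): o matches p: o ∈ U.
Suppose o ∉ F: no assignment then satisfies all the clues, so o ∈ F.

o: F, U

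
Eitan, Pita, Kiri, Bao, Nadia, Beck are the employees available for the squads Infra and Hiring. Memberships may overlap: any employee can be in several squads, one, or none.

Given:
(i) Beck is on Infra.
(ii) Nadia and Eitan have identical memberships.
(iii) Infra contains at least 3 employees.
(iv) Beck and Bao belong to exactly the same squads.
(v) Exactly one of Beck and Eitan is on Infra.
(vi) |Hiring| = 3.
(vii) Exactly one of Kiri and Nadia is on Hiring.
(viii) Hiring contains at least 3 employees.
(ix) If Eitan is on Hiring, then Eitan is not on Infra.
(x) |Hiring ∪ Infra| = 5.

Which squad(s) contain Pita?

From (i): Beck ∈ Infra.
(iv): Bao matches Beck: Bao ∈ Infra.
(v) (exactly one): Eitan ∉ Infra.
(ii): Nadia matches Eitan: Nadia ∉ Infra.
Suppose Pita ∉ Infra: no assignment then satisfies all the clues, so Pita ∈ Infra.

Pita: Hiring, Infra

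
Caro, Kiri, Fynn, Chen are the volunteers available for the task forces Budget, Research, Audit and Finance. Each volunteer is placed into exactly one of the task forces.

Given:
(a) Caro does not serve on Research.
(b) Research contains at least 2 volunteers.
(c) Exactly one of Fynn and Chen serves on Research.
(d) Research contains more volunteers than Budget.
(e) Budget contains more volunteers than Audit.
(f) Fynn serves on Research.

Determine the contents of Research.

Research = {Fynn, Kiri}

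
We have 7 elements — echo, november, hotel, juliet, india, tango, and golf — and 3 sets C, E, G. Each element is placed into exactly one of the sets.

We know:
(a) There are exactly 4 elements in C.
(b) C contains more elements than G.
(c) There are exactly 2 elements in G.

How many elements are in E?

1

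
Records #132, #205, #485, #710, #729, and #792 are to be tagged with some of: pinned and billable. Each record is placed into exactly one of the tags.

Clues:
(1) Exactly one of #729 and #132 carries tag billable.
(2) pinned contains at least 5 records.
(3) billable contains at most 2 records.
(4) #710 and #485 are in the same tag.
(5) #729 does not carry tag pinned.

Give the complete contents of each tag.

From (5): #729 ∉ pinned.
(2): only 5 candidates remain for pinned, so all are in.
Only one tag left: #729 ∈ billable.

pinned = {#132, #205, #485, #710, #792}; billable = {#729}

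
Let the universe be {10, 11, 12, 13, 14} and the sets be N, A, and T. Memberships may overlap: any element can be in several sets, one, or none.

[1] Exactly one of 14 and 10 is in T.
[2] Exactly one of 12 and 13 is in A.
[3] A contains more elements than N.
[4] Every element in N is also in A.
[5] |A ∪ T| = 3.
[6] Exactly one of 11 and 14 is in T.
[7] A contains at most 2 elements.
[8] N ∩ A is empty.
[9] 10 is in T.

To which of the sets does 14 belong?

From (9): 10 ∈ T.
(1) (exactly one): 14 ∉ T.
(6) (exactly one): 11 ∈ T.
Suppose 14 ∈ N: no assignment then satisfies all the clues, so 14 ∉ N.

14: none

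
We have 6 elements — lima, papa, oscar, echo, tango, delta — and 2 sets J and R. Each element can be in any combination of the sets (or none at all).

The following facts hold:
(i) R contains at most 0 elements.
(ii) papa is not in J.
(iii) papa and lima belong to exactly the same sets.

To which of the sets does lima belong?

lima: none

From (ii): papa ∉ J.
(i): R already has 0, so the rest are out.
(iii): lima matches papa: lima ∉ J.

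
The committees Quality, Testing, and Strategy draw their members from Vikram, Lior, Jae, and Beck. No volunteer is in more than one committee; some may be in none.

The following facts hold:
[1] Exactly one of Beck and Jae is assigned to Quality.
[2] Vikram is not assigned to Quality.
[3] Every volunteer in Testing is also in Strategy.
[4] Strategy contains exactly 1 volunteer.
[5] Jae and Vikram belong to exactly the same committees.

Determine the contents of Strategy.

Strategy = {Lior}

From (2): Vikram ∉ Quality.
(5): Jae matches Vikram: Jae ∉ Quality.
(1) (exactly one): Beck ∈ Quality.
Suppose Vikram ∈ Strategy: no assignment then satisfies all the clues, so Vikram ∉ Strategy.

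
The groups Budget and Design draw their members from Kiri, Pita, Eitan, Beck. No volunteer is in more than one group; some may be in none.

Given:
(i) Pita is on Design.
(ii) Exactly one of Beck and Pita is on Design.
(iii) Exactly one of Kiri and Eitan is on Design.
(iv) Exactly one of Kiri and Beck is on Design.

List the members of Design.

Design = {Kiri, Pita}

From (i): Pita ∈ Design.
(ii) (exactly one): Beck ∉ Design.
(iv) (exactly one): Kiri ∈ Design.
(iii) (exactly one): Eitan ∉ Design.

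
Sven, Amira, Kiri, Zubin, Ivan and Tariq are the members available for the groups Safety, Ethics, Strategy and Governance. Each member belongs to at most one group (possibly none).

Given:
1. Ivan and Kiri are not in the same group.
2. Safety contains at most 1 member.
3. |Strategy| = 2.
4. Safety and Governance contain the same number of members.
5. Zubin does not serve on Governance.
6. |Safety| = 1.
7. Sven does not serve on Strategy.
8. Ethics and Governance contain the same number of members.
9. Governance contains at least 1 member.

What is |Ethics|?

1

From (5): Zubin ∉ Governance.
From (7): Sven ∉ Strategy.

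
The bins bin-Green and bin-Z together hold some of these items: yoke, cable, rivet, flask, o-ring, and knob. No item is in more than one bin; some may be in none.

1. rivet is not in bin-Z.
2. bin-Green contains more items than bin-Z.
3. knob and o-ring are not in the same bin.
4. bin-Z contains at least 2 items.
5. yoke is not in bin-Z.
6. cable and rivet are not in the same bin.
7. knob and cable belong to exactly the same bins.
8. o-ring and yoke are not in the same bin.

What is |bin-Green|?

3

From (1): rivet ∉ bin-Z.
From (5): yoke ∉ bin-Z.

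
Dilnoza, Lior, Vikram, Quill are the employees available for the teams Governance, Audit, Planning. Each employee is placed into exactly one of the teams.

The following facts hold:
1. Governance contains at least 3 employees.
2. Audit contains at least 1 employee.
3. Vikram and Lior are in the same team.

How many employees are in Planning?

0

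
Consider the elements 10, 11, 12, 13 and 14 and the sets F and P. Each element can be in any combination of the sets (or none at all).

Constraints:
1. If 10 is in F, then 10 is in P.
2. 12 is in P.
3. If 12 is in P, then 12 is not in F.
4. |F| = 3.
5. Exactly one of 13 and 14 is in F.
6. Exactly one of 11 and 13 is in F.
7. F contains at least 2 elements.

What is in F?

F = {10, 11, 14}

From (2): 12 ∈ P.
(3): 12 ∉ F.
Suppose 10 ∉ F: no assignment then satisfies all the clues, so 10 ∈ F.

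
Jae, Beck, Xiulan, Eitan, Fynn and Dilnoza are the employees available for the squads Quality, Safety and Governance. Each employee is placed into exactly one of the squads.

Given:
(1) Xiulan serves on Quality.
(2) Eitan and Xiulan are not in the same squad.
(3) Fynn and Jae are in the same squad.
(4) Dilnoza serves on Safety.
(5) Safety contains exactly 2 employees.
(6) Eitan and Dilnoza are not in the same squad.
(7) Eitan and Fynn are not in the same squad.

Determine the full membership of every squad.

Quality = {Fynn, Jae, Xiulan}; Safety = {Beck, Dilnoza}; Governance = {Eitan}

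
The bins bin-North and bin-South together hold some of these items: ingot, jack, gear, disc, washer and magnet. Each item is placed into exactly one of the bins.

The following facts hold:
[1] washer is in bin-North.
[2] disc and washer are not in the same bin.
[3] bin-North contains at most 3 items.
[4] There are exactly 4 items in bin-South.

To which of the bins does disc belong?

disc: bin-South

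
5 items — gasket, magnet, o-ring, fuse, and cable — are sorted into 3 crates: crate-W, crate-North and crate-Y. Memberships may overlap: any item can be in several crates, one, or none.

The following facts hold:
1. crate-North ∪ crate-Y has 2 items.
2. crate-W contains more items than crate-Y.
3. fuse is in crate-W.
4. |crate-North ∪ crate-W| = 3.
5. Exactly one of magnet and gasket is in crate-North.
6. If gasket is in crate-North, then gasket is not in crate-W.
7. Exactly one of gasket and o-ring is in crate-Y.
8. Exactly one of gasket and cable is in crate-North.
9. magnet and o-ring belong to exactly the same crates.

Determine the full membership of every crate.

crate-W = {cable, fuse}; crate-North = {fuse, gasket}; crate-Y = {gasket}

From (3): fuse ∈ crate-W.
Suppose gasket ∈ crate-W: no assignment then satisfies all the clues, so gasket ∉ crate-W.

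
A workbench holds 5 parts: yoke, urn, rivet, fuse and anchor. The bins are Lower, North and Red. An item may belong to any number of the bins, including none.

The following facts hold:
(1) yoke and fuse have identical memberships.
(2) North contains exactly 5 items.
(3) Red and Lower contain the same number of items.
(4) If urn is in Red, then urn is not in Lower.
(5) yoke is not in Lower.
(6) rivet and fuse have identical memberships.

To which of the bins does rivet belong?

From (5): yoke ∉ Lower.
(1): fuse matches yoke: fuse ∉ Lower.
(2): only 5 candidates remain for North, so all are in.
(6): rivet matches fuse: rivet ∉ Lower.
Suppose rivet ∈ Red: no assignment then satisfies all the clues, so rivet ∉ Red.

rivet: North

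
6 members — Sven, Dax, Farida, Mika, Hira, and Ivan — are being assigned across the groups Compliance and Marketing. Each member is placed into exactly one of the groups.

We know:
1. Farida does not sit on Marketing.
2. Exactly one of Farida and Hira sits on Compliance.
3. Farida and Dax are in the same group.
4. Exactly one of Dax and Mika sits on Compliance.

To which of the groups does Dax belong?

Dax: Compliance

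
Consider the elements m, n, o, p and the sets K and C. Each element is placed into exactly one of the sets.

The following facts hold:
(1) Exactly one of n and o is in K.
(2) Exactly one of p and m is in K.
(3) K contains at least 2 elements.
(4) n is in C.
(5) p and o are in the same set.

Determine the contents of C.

C = {m, n}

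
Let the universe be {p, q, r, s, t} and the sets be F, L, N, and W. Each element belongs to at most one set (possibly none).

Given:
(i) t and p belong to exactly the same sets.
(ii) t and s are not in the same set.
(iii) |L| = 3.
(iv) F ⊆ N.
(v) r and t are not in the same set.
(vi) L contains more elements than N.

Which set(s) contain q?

q: L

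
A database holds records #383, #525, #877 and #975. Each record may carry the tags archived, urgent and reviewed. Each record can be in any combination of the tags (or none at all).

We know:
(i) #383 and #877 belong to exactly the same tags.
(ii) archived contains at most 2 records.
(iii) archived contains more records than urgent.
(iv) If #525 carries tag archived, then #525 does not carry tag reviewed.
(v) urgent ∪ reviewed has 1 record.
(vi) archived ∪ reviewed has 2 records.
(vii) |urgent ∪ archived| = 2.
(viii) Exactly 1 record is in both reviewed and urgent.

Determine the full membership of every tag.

archived = {#525, #975}; urgent = {#975}; reviewed = {#975}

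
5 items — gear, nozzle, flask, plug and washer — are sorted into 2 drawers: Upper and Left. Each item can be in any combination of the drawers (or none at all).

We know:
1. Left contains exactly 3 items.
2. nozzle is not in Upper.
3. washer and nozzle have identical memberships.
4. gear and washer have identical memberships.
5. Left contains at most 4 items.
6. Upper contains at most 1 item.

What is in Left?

Left = {gear, nozzle, washer}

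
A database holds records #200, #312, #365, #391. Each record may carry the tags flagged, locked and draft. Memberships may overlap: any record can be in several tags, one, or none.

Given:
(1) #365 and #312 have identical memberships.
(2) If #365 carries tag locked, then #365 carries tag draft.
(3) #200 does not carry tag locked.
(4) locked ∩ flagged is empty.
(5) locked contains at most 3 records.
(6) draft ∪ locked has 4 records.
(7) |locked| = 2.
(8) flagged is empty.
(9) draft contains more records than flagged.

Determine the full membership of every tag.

From (3): #200 ∉ locked.
(8): flagged already has 0, so the rest are out.
Suppose #200 ∉ draft: no assignment then satisfies all the clues, so #200 ∈ draft.

flagged = {}; locked = {#312, #365}; draft = {#200, #312, #365, #391}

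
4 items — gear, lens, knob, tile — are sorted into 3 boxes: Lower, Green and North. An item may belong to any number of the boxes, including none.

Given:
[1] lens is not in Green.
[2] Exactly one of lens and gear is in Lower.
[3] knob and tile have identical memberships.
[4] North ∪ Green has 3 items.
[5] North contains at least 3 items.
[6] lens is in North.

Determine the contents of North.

North = {knob, lens, tile}

From (1): lens ∉ Green.
From (6): lens ∈ North.
Suppose gear ∈ North: no assignment then satisfies all the clues, so gear ∉ North.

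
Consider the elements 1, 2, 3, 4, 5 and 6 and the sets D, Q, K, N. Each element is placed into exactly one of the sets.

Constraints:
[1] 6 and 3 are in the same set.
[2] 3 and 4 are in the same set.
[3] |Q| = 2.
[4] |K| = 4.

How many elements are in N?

0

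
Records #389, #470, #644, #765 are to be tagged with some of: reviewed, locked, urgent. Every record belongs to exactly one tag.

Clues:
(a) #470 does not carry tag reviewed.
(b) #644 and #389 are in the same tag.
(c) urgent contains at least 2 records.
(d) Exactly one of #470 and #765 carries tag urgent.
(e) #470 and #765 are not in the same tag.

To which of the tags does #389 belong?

#389: urgent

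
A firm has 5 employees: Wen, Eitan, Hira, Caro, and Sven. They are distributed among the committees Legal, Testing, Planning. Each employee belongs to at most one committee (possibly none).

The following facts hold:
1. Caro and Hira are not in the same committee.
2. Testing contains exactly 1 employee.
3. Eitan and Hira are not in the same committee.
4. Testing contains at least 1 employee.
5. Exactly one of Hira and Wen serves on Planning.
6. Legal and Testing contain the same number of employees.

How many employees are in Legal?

1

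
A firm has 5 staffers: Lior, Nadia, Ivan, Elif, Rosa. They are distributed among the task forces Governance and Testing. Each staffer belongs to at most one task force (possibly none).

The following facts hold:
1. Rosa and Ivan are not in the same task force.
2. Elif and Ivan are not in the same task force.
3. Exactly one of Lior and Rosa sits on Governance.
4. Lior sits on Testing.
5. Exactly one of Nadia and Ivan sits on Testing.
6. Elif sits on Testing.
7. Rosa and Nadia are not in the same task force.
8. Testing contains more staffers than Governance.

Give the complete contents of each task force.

Governance = {Rosa}; Testing = {Elif, Lior, Nadia}

From (4): Lior ∈ Testing.
From (6): Elif ∈ Testing.
(2): Ivan ∉ Testing.
(3) (exactly one): Rosa ∈ Governance.
(5) (exactly one): Nadia ∈ Testing.
(1): Ivan ∉ Governance.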